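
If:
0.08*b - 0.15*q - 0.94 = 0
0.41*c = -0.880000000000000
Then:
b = 1.875*q + 11.75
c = -2.15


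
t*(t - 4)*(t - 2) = t^3 - 6*t^2 + 8*t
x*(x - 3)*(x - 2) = x^3 - 5*x^2 + 6*x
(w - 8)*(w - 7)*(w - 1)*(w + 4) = w^4 - 12*w^3 + 7*w^2 + 228*w - 224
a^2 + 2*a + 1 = (a + 1)^2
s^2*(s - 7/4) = s^3 - 7*s^2/4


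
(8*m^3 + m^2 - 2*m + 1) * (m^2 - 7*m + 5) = 8*m^5 - 55*m^4 + 31*m^3 + 20*m^2 - 17*m + 5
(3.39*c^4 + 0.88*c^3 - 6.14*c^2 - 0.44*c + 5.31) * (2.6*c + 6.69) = 8.814*c^5 + 24.9671*c^4 - 10.0768*c^3 - 42.2206*c^2 + 10.8624*c + 35.5239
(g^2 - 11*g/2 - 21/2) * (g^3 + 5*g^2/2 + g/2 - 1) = g^5 - 3*g^4 - 95*g^3/4 - 30*g^2 + g/4 + 21/2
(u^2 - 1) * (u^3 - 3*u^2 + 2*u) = u^5 - 3*u^4 + u^3 + 3*u^2 - 2*u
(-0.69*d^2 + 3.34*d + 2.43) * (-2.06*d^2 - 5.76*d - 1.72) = 1.4214*d^4 - 2.906*d^3 - 23.0574*d^2 - 19.7416*d - 4.1796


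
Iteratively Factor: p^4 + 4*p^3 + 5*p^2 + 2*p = (p + 1)*(p^3 + 3*p^2 + 2*p) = p*(p + 1)*(p^2 + 3*p + 2) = p*(p + 1)^2*(p + 2)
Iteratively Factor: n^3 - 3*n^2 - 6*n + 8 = (n + 2)*(n^2 - 5*n + 4) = (n - 4)*(n + 2)*(n - 1)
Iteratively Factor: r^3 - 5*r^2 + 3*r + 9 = (r + 1)*(r^2 - 6*r + 9) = (r - 3)*(r + 1)*(r - 3)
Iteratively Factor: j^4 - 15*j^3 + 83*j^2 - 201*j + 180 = (j - 3)*(j^3 - 12*j^2 + 47*j - 60) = (j - 4)*(j - 3)*(j^2 - 8*j + 15) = (j - 4)*(j - 3)^2*(j - 5)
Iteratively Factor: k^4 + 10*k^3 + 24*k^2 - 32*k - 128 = (k + 4)*(k^3 + 6*k^2 - 32) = (k + 4)^2*(k^2 + 2*k - 8) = (k + 4)^3*(k - 2)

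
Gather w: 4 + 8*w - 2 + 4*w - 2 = 12*w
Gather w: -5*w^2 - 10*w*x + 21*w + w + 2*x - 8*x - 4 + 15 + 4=-5*w^2 + w*(22 - 10*x) - 6*x + 15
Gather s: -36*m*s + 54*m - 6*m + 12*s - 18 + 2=48*m + s*(12 - 36*m) - 16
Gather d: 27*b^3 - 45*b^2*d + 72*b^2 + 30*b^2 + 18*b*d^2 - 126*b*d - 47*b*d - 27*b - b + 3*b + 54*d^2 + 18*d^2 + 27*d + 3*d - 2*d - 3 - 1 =27*b^3 + 102*b^2 - 25*b + d^2*(18*b + 72) + d*(-45*b^2 - 173*b + 28) - 4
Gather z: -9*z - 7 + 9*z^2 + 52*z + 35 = 9*z^2 + 43*z + 28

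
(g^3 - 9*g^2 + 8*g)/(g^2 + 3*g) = (g^2 - 9*g + 8)/(g + 3)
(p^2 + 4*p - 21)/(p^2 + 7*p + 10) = (p^2 + 4*p - 21)/(p^2 + 7*p + 10)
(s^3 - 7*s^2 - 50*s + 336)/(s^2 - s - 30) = (s^2 - s - 56)/(s + 5)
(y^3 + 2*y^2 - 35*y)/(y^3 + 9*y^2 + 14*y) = (y - 5)/(y + 2)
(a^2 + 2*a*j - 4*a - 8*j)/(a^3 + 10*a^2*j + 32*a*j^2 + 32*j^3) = (a - 4)/(a^2 + 8*a*j + 16*j^2)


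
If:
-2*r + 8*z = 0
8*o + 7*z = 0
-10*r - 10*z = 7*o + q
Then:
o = -7*z/8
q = -351*z/8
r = 4*z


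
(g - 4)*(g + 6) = g^2 + 2*g - 24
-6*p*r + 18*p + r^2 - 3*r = (-6*p + r)*(r - 3)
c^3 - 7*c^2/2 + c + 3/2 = (c - 3)*(c - 1)*(c + 1/2)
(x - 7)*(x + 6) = x^2 - x - 42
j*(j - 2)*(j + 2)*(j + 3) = j^4 + 3*j^3 - 4*j^2 - 12*j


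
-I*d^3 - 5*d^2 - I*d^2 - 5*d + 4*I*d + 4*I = (d - 4*I)*(d - I)*(-I*d - I)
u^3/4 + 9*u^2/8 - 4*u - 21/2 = (u/4 + 1/2)*(u - 7/2)*(u + 6)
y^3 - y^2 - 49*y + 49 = (y - 7)*(y - 1)*(y + 7)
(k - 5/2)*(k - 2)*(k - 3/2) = k^3 - 6*k^2 + 47*k/4 - 15/2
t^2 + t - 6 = (t - 2)*(t + 3)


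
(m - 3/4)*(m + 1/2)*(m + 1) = m^3 + 3*m^2/4 - 5*m/8 - 3/8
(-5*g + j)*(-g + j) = 5*g^2 - 6*g*j + j^2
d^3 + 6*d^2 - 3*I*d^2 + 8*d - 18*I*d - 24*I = (d + 2)*(d + 4)*(d - 3*I)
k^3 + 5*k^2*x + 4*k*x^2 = k*(k + x)*(k + 4*x)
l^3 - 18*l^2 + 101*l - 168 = (l - 8)*(l - 7)*(l - 3)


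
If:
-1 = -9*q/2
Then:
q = 2/9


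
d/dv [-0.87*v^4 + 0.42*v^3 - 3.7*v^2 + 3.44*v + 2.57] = -3.48*v^3 + 1.26*v^2 - 7.4*v + 3.44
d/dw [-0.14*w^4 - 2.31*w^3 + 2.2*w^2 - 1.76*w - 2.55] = -0.56*w^3 - 6.93*w^2 + 4.4*w - 1.76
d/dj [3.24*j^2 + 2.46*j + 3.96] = 6.48*j + 2.46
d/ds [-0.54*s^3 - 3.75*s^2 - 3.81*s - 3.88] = -1.62*s^2 - 7.5*s - 3.81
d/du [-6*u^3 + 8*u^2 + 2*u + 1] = -18*u^2 + 16*u + 2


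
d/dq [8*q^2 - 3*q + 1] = 16*q - 3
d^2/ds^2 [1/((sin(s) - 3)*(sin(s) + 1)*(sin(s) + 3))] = (-9*sin(s)^5 - 2*sin(s)^4 + 28*sin(s)^3 - 66*sin(s)^2 - 99*sin(s) + 180)/((sin(s) - 3)^3*(sin(s) + 1)^2*(sin(s) + 3)^3)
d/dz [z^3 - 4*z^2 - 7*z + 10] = 3*z^2 - 8*z - 7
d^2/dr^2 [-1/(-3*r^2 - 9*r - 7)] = 6*(-3*r^2 - 9*r + 3*(2*r + 3)^2 - 7)/(3*r^2 + 9*r + 7)^3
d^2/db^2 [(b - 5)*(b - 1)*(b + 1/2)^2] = 12*b^2 - 30*b - 3/2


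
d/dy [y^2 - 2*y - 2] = 2*y - 2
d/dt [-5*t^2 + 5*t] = 5 - 10*t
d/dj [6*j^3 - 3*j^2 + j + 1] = 18*j^2 - 6*j + 1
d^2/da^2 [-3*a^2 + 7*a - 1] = -6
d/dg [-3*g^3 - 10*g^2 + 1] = g*(-9*g - 20)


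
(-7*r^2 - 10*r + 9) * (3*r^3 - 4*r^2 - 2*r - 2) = -21*r^5 - 2*r^4 + 81*r^3 - 2*r^2 + 2*r - 18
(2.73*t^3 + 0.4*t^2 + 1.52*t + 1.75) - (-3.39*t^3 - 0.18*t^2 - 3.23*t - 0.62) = 6.12*t^3 + 0.58*t^2 + 4.75*t + 2.37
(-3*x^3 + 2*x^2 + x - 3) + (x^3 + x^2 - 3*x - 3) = -2*x^3 + 3*x^2 - 2*x - 6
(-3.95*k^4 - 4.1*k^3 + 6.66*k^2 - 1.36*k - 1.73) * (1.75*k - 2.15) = -6.9125*k^5 + 1.3175*k^4 + 20.47*k^3 - 16.699*k^2 - 0.1035*k + 3.7195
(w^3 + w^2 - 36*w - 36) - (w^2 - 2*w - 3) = w^3 - 34*w - 33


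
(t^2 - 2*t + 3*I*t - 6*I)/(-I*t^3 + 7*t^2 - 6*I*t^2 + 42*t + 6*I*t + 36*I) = (I*t^2 + t*(-3 - 2*I) + 6)/(t^3 + t^2*(6 + 7*I) + t*(-6 + 42*I) - 36)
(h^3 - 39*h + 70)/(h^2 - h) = (h^3 - 39*h + 70)/(h*(h - 1))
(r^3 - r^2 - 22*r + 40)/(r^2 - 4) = (r^2 + r - 20)/(r + 2)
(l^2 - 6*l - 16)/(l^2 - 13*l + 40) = (l + 2)/(l - 5)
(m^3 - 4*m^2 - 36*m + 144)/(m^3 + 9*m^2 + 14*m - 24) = (m^2 - 10*m + 24)/(m^2 + 3*m - 4)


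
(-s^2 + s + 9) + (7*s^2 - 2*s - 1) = 6*s^2 - s + 8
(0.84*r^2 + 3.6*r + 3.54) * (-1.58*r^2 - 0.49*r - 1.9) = -1.3272*r^4 - 6.0996*r^3 - 8.9532*r^2 - 8.5746*r - 6.726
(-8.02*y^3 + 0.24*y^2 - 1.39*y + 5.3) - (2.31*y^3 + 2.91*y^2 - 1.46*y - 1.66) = -10.33*y^3 - 2.67*y^2 + 0.0700000000000001*y + 6.96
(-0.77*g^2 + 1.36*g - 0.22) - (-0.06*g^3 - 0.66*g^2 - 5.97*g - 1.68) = 0.06*g^3 - 0.11*g^2 + 7.33*g + 1.46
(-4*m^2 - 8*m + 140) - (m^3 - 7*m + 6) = -m^3 - 4*m^2 - m + 134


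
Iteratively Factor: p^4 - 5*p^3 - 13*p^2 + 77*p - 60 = (p - 3)*(p^3 - 2*p^2 - 19*p + 20) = (p - 5)*(p - 3)*(p^2 + 3*p - 4) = (p - 5)*(p - 3)*(p + 4)*(p - 1)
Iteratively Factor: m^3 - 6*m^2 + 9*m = (m - 3)*(m^2 - 3*m) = (m - 3)^2*(m)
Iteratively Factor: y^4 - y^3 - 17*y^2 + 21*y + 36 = (y + 4)*(y^3 - 5*y^2 + 3*y + 9) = (y + 1)*(y + 4)*(y^2 - 6*y + 9) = (y - 3)*(y + 1)*(y + 4)*(y - 3)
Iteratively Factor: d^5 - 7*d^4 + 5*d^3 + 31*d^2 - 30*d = (d - 5)*(d^4 - 2*d^3 - 5*d^2 + 6*d) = (d - 5)*(d - 3)*(d^3 + d^2 - 2*d) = (d - 5)*(d - 3)*(d - 1)*(d^2 + 2*d) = d*(d - 5)*(d - 3)*(d - 1)*(d + 2)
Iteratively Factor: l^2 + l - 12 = (l + 4)*(l - 3)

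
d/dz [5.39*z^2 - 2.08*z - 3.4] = 10.78*z - 2.08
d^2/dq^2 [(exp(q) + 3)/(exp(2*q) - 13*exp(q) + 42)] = (exp(4*q) + 25*exp(3*q) - 369*exp(2*q) + 549*exp(q) + 3402)*exp(q)/(exp(6*q) - 39*exp(5*q) + 633*exp(4*q) - 5473*exp(3*q) + 26586*exp(2*q) - 68796*exp(q) + 74088)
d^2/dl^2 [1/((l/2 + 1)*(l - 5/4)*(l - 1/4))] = 64*(1536*l^4 + 1024*l^3 - 1872*l^2 - 1512*l + 1769)/(4096*l^9 + 6144*l^8 - 29952*l^7 - 24832*l^6 + 88176*l^5 + 5016*l^4 - 95347*l^3 + 57870*l^2 - 12900*l + 1000)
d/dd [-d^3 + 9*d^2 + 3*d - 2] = -3*d^2 + 18*d + 3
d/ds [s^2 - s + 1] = 2*s - 1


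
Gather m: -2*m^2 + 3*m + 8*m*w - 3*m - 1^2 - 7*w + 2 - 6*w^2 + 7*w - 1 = -2*m^2 + 8*m*w - 6*w^2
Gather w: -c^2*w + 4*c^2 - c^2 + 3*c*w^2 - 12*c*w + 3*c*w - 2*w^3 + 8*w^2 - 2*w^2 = 3*c^2 - 2*w^3 + w^2*(3*c + 6) + w*(-c^2 - 9*c)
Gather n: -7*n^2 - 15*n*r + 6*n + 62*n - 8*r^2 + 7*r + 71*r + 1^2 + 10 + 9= -7*n^2 + n*(68 - 15*r) - 8*r^2 + 78*r + 20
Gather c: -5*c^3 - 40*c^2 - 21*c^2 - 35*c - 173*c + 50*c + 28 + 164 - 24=-5*c^3 - 61*c^2 - 158*c + 168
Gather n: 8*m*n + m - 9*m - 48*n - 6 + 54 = -8*m + n*(8*m - 48) + 48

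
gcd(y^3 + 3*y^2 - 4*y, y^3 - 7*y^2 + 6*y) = y^2 - y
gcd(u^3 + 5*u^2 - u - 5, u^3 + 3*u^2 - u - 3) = u^2 - 1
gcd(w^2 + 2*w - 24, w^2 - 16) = w - 4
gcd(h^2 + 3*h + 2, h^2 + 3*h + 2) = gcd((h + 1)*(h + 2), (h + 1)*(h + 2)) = h^2 + 3*h + 2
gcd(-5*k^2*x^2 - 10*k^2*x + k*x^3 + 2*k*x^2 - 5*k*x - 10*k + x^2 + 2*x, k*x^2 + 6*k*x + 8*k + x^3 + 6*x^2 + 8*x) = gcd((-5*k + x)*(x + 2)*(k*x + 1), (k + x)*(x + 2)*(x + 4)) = x + 2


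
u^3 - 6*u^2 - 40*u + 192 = (u - 8)*(u - 4)*(u + 6)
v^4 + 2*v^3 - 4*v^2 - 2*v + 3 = (v - 1)^2*(v + 1)*(v + 3)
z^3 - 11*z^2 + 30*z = z*(z - 6)*(z - 5)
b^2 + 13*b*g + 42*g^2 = (b + 6*g)*(b + 7*g)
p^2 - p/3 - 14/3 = (p - 7/3)*(p + 2)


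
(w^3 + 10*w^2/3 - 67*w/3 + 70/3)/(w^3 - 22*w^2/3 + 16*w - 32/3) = (3*w^2 + 16*w - 35)/(3*w^2 - 16*w + 16)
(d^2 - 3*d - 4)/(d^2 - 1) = (d - 4)/(d - 1)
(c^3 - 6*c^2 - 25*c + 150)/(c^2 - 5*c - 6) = (c^2 - 25)/(c + 1)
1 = 1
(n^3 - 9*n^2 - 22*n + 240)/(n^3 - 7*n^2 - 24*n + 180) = (n - 8)/(n - 6)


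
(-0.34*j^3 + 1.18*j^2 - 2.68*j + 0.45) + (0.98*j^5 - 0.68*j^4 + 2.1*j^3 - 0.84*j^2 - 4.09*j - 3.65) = 0.98*j^5 - 0.68*j^4 + 1.76*j^3 + 0.34*j^2 - 6.77*j - 3.2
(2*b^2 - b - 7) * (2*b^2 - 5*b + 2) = 4*b^4 - 12*b^3 - 5*b^2 + 33*b - 14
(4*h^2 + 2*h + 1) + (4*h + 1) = 4*h^2 + 6*h + 2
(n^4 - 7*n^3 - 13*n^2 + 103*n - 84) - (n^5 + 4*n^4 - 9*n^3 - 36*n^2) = -n^5 - 3*n^4 + 2*n^3 + 23*n^2 + 103*n - 84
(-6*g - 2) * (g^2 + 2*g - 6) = -6*g^3 - 14*g^2 + 32*g + 12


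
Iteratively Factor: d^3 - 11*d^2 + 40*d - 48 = (d - 4)*(d^2 - 7*d + 12) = (d - 4)*(d - 3)*(d - 4)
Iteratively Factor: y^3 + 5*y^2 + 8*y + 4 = (y + 1)*(y^2 + 4*y + 4) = (y + 1)*(y + 2)*(y + 2)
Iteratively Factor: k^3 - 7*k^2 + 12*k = (k - 4)*(k^2 - 3*k) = k*(k - 4)*(k - 3)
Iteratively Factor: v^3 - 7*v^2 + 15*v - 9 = (v - 3)*(v^2 - 4*v + 3) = (v - 3)^2*(v - 1)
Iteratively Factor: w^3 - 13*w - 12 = (w - 4)*(w^2 + 4*w + 3) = (w - 4)*(w + 1)*(w + 3)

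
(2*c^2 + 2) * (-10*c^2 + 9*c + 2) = -20*c^4 + 18*c^3 - 16*c^2 + 18*c + 4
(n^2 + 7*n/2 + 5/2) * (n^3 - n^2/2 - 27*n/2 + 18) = n^5 + 3*n^4 - 51*n^3/4 - 61*n^2/2 + 117*n/4 + 45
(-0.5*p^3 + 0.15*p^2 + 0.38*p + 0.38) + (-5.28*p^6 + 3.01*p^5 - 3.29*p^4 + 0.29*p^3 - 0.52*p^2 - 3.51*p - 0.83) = -5.28*p^6 + 3.01*p^5 - 3.29*p^4 - 0.21*p^3 - 0.37*p^2 - 3.13*p - 0.45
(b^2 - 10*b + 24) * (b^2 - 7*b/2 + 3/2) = b^4 - 27*b^3/2 + 121*b^2/2 - 99*b + 36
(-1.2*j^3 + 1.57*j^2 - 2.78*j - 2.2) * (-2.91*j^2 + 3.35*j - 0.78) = 3.492*j^5 - 8.5887*j^4 + 14.2853*j^3 - 4.1356*j^2 - 5.2016*j + 1.716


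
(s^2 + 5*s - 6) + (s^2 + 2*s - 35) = 2*s^2 + 7*s - 41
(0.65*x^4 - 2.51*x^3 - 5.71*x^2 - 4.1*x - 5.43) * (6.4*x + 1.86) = 4.16*x^5 - 14.855*x^4 - 41.2126*x^3 - 36.8606*x^2 - 42.378*x - 10.0998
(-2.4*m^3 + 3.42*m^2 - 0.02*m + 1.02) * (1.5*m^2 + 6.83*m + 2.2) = -3.6*m^5 - 11.262*m^4 + 18.0486*m^3 + 8.9174*m^2 + 6.9226*m + 2.244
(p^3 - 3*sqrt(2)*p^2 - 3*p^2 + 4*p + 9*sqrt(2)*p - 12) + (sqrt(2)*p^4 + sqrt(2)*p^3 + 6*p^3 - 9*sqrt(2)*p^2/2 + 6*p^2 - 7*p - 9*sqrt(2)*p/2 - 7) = sqrt(2)*p^4 + sqrt(2)*p^3 + 7*p^3 - 15*sqrt(2)*p^2/2 + 3*p^2 - 3*p + 9*sqrt(2)*p/2 - 19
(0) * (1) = 0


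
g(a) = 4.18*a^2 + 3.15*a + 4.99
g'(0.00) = 3.15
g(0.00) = 4.99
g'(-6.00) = -47.01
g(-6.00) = 136.57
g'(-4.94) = -38.15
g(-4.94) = 91.44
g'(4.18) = 38.09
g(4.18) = 91.19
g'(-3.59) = -26.86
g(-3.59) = 47.55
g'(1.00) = 11.51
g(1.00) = 12.32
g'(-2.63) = -18.84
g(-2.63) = 25.62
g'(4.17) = 38.01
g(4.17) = 90.81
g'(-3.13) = -23.02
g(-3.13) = 36.08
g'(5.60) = 49.97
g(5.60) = 153.71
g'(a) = 8.36*a + 3.15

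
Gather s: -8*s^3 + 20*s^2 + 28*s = -8*s^3 + 20*s^2 + 28*s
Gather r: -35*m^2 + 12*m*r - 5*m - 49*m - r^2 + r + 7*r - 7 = -35*m^2 - 54*m - r^2 + r*(12*m + 8) - 7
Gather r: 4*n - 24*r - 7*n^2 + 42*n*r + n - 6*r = -7*n^2 + 5*n + r*(42*n - 30)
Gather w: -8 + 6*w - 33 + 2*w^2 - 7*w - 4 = 2*w^2 - w - 45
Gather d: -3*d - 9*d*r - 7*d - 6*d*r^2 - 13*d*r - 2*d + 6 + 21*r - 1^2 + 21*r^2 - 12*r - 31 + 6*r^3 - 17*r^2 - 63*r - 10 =d*(-6*r^2 - 22*r - 12) + 6*r^3 + 4*r^2 - 54*r - 36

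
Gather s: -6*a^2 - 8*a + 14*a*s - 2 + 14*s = -6*a^2 - 8*a + s*(14*a + 14) - 2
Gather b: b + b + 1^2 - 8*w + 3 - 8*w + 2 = 2*b - 16*w + 6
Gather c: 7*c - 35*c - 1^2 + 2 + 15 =16 - 28*c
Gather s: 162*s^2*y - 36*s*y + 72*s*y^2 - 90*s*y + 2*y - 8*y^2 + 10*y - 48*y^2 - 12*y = 162*s^2*y + s*(72*y^2 - 126*y) - 56*y^2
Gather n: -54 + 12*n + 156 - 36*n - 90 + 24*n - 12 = 0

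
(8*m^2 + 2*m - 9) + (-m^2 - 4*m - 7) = 7*m^2 - 2*m - 16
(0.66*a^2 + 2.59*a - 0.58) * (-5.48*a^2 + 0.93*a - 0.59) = -3.6168*a^4 - 13.5794*a^3 + 5.1977*a^2 - 2.0675*a + 0.3422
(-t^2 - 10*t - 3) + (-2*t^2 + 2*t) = -3*t^2 - 8*t - 3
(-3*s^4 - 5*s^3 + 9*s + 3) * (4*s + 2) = -12*s^5 - 26*s^4 - 10*s^3 + 36*s^2 + 30*s + 6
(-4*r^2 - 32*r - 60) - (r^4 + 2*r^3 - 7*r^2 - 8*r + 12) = -r^4 - 2*r^3 + 3*r^2 - 24*r - 72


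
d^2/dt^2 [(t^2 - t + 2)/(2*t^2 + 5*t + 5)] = 4*(-7*t^3 - 3*t^2 + 45*t + 40)/(8*t^6 + 60*t^5 + 210*t^4 + 425*t^3 + 525*t^2 + 375*t + 125)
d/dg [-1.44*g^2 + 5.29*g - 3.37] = 5.29 - 2.88*g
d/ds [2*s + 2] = 2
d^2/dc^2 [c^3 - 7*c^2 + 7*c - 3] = 6*c - 14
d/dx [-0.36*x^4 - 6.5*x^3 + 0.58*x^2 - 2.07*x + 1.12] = -1.44*x^3 - 19.5*x^2 + 1.16*x - 2.07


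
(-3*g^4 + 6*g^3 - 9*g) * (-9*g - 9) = 27*g^5 - 27*g^4 - 54*g^3 + 81*g^2 + 81*g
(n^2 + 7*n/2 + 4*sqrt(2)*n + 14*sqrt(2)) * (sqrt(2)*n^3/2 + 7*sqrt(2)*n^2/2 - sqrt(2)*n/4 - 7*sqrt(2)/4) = sqrt(2)*n^5/2 + 4*n^4 + 21*sqrt(2)*n^4/4 + 12*sqrt(2)*n^3 + 42*n^3 - 21*sqrt(2)*n^2/8 + 96*n^2 - 21*n - 49*sqrt(2)*n/8 - 49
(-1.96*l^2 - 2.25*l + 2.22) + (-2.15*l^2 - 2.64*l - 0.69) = -4.11*l^2 - 4.89*l + 1.53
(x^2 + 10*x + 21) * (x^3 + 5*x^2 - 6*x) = x^5 + 15*x^4 + 65*x^3 + 45*x^2 - 126*x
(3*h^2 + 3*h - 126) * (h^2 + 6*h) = 3*h^4 + 21*h^3 - 108*h^2 - 756*h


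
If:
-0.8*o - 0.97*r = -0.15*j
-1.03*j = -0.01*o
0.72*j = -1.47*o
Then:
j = 0.00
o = 0.00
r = 0.00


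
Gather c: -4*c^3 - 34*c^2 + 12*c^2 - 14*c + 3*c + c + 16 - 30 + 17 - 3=-4*c^3 - 22*c^2 - 10*c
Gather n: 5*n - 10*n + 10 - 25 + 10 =-5*n - 5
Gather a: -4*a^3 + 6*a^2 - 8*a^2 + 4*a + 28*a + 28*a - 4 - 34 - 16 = -4*a^3 - 2*a^2 + 60*a - 54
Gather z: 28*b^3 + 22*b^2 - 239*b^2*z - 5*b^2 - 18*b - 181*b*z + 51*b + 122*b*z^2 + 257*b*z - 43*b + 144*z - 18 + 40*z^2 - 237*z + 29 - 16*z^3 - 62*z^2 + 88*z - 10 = 28*b^3 + 17*b^2 - 10*b - 16*z^3 + z^2*(122*b - 22) + z*(-239*b^2 + 76*b - 5) + 1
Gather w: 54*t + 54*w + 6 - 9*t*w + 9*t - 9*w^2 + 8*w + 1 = 63*t - 9*w^2 + w*(62 - 9*t) + 7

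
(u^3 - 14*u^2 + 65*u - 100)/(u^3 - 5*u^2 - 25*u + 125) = (u - 4)/(u + 5)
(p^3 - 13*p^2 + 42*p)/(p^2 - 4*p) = (p^2 - 13*p + 42)/(p - 4)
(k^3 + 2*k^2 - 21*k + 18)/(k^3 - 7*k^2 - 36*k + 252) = (k^2 - 4*k + 3)/(k^2 - 13*k + 42)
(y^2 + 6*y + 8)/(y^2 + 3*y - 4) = (y + 2)/(y - 1)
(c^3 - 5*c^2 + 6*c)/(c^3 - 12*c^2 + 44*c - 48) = c*(c - 3)/(c^2 - 10*c + 24)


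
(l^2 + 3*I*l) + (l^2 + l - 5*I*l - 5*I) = 2*l^2 + l - 2*I*l - 5*I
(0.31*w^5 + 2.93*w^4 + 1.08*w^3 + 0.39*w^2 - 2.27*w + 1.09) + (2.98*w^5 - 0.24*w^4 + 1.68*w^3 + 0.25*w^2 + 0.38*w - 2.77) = 3.29*w^5 + 2.69*w^4 + 2.76*w^3 + 0.64*w^2 - 1.89*w - 1.68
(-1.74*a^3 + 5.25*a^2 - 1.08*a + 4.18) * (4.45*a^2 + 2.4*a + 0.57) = -7.743*a^5 + 19.1865*a^4 + 6.8022*a^3 + 19.0015*a^2 + 9.4164*a + 2.3826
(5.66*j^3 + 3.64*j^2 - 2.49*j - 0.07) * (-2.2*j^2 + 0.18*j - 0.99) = -12.452*j^5 - 6.9892*j^4 + 0.529800000000001*j^3 - 3.8978*j^2 + 2.4525*j + 0.0693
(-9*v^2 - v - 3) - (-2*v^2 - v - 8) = 5 - 7*v^2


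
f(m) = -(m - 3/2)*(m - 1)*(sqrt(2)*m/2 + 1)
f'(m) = -sqrt(2)*(m - 3/2)*(m - 1)/2 - (m - 3/2)*(sqrt(2)*m/2 + 1) - (m - 1)*(sqrt(2)*m/2 + 1)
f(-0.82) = -1.77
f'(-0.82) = -1.25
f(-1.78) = 2.36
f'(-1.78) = -8.02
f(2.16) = -1.93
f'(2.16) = -5.14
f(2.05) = -1.41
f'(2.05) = -4.33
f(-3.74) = 40.85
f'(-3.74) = -33.98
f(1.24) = 0.12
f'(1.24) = 0.08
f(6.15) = -128.09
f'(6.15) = -69.35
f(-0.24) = -1.79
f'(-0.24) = 0.95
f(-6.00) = 170.24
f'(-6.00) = -84.14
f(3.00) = -9.36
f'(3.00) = -13.05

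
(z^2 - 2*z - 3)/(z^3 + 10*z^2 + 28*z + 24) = (z^2 - 2*z - 3)/(z^3 + 10*z^2 + 28*z + 24)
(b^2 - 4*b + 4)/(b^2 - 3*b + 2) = (b - 2)/(b - 1)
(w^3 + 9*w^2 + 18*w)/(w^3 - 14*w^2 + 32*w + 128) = w*(w^2 + 9*w + 18)/(w^3 - 14*w^2 + 32*w + 128)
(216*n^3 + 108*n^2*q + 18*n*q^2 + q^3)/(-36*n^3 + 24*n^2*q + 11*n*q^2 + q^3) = (6*n + q)/(-n + q)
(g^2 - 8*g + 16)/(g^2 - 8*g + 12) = (g^2 - 8*g + 16)/(g^2 - 8*g + 12)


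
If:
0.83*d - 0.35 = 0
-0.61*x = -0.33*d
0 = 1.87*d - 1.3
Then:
No Solution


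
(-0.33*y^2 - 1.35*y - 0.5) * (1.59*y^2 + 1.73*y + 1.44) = -0.5247*y^4 - 2.7174*y^3 - 3.6057*y^2 - 2.809*y - 0.72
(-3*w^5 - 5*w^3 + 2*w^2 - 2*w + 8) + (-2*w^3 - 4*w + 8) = -3*w^5 - 7*w^3 + 2*w^2 - 6*w + 16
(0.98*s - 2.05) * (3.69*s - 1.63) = 3.6162*s^2 - 9.1619*s + 3.3415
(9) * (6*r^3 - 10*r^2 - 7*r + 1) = 54*r^3 - 90*r^2 - 63*r + 9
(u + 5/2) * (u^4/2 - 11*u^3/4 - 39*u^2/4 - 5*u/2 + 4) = u^5/2 - 3*u^4/2 - 133*u^3/8 - 215*u^2/8 - 9*u/4 + 10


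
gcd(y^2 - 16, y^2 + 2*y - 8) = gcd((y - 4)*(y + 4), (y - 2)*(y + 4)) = y + 4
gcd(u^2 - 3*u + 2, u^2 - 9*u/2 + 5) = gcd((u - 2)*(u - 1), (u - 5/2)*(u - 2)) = u - 2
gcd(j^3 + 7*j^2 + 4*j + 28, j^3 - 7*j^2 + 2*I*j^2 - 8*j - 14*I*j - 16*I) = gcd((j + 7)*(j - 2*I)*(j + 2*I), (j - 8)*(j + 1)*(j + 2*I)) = j + 2*I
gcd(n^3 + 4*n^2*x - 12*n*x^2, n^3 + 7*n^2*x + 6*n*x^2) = n^2 + 6*n*x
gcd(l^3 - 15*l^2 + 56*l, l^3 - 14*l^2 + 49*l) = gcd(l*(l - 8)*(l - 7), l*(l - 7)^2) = l^2 - 7*l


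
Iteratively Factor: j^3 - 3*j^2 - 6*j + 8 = (j - 1)*(j^2 - 2*j - 8) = (j - 1)*(j + 2)*(j - 4)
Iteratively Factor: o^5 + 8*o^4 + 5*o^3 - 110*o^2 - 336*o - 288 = (o + 2)*(o^4 + 6*o^3 - 7*o^2 - 96*o - 144) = (o + 2)*(o + 3)*(o^3 + 3*o^2 - 16*o - 48) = (o + 2)*(o + 3)^2*(o^2 - 16) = (o + 2)*(o + 3)^2*(o + 4)*(o - 4)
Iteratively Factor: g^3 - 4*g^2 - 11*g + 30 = (g - 5)*(g^2 + g - 6) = (g - 5)*(g - 2)*(g + 3)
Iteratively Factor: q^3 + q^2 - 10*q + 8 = (q - 2)*(q^2 + 3*q - 4) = (q - 2)*(q - 1)*(q + 4)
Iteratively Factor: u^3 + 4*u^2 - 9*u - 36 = (u + 4)*(u^2 - 9) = (u - 3)*(u + 4)*(u + 3)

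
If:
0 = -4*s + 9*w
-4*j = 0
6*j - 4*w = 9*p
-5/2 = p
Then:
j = 0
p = -5/2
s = 405/32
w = 45/8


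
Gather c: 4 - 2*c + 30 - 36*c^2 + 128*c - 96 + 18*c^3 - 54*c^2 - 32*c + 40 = 18*c^3 - 90*c^2 + 94*c - 22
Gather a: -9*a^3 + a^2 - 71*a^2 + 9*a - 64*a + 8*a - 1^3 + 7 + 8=-9*a^3 - 70*a^2 - 47*a + 14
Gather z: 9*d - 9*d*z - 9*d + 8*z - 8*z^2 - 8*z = -9*d*z - 8*z^2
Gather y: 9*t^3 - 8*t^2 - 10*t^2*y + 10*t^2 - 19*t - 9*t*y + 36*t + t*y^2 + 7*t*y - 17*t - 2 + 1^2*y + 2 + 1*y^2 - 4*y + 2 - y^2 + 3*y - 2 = 9*t^3 + 2*t^2 + t*y^2 + y*(-10*t^2 - 2*t)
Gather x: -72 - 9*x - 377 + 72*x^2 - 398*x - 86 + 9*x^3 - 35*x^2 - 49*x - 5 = 9*x^3 + 37*x^2 - 456*x - 540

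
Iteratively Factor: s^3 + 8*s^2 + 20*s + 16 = (s + 4)*(s^2 + 4*s + 4) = (s + 2)*(s + 4)*(s + 2)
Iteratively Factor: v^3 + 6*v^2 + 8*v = (v + 2)*(v^2 + 4*v) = v*(v + 2)*(v + 4)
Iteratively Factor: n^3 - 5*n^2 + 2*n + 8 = (n - 2)*(n^2 - 3*n - 4) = (n - 4)*(n - 2)*(n + 1)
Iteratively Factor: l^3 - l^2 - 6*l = (l - 3)*(l^2 + 2*l) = l*(l - 3)*(l + 2)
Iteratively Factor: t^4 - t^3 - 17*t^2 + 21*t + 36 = (t - 3)*(t^3 + 2*t^2 - 11*t - 12) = (t - 3)*(t + 4)*(t^2 - 2*t - 3) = (t - 3)*(t + 1)*(t + 4)*(t - 3)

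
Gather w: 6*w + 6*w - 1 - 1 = 12*w - 2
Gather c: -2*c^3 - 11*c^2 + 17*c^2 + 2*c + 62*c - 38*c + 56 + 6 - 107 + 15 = -2*c^3 + 6*c^2 + 26*c - 30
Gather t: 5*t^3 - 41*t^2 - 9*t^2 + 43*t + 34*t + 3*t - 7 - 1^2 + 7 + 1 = 5*t^3 - 50*t^2 + 80*t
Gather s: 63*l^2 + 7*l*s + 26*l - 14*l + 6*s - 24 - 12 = 63*l^2 + 12*l + s*(7*l + 6) - 36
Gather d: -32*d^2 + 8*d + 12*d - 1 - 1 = -32*d^2 + 20*d - 2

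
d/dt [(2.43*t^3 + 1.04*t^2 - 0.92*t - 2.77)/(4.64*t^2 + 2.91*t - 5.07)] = (11.2752*t^4 + 14.1426*t^3 - 29.6651*t^2 + 15.16*t + 12.7251)/(21.5296*t^4 + 27.0048*t^3 - 38.5815*t^2 - 29.5074*t + 25.7049)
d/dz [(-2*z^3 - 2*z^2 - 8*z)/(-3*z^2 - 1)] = 2*(3*z^4 - 9*z^2 + 2*z + 4)/(9*z^4 + 6*z^2 + 1)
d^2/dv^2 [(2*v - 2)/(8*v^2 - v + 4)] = 4*(3*(3 - 8*v)*(8*v^2 - v + 4) + (v - 1)*(16*v - 1)^2)/(8*v^2 - v + 4)^3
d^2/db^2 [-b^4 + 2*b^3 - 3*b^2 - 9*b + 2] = -12*b^2 + 12*b - 6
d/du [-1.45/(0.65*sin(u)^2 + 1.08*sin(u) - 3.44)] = (1.885*sin(u) + 1.566)*cos(u)/(0.65*sin(u)^2 + 1.08*sin(u) - 3.44)^2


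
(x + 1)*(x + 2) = x^2 + 3*x + 2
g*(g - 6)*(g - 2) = g^3 - 8*g^2 + 12*g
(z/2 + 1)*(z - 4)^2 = z^3/2 - 3*z^2 + 16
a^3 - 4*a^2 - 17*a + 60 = (a - 5)*(a - 3)*(a + 4)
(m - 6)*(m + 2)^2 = m^3 - 2*m^2 - 20*m - 24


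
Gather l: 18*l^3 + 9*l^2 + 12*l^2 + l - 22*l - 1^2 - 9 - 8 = 18*l^3 + 21*l^2 - 21*l - 18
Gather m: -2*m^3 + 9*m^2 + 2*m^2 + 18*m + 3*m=-2*m^3 + 11*m^2 + 21*m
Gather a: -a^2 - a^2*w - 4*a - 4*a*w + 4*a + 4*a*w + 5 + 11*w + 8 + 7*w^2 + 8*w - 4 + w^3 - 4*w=a^2*(-w - 1) + w^3 + 7*w^2 + 15*w + 9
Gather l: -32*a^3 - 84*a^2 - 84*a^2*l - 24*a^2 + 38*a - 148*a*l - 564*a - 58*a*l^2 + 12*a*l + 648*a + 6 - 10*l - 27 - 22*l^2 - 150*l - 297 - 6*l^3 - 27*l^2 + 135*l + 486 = -32*a^3 - 108*a^2 + 122*a - 6*l^3 + l^2*(-58*a - 49) + l*(-84*a^2 - 136*a - 25) + 168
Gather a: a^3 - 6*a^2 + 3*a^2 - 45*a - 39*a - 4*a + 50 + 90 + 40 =a^3 - 3*a^2 - 88*a + 180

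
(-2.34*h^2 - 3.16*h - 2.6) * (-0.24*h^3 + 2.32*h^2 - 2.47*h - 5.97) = 0.5616*h^5 - 4.6704*h^4 - 0.9274*h^3 + 15.743*h^2 + 25.2872*h + 15.522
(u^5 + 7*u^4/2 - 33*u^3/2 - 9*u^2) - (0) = u^5 + 7*u^4/2 - 33*u^3/2 - 9*u^2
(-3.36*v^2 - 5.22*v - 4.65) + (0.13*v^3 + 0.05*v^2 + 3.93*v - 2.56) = 0.13*v^3 - 3.31*v^2 - 1.29*v - 7.21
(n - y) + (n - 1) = 2*n - y - 1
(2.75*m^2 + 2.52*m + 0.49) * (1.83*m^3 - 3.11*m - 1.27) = 5.0325*m^5 + 4.6116*m^4 - 7.6558*m^3 - 11.3297*m^2 - 4.7243*m - 0.6223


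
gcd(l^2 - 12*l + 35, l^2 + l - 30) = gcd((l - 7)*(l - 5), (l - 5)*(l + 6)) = l - 5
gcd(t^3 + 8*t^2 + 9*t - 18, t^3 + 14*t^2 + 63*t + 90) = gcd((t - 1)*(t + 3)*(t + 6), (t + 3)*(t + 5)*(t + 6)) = t^2 + 9*t + 18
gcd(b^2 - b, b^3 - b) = b^2 - b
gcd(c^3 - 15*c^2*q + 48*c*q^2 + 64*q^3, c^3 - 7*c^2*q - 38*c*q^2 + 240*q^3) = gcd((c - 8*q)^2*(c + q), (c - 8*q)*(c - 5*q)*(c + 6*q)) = -c + 8*q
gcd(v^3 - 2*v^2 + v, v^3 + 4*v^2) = v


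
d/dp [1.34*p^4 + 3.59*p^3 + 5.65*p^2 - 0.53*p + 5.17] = 5.36*p^3 + 10.77*p^2 + 11.3*p - 0.53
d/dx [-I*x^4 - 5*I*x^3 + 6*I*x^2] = I*x*(-4*x^2 - 15*x + 12)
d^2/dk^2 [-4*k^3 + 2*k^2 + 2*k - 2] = 4 - 24*k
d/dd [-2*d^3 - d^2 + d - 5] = -6*d^2 - 2*d + 1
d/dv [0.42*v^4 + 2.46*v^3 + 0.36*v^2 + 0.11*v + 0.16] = 1.68*v^3 + 7.38*v^2 + 0.72*v + 0.11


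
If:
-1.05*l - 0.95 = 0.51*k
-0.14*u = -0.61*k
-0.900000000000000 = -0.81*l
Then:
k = -4.15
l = 1.11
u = -18.08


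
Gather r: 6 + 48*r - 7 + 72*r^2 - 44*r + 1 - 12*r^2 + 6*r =60*r^2 + 10*r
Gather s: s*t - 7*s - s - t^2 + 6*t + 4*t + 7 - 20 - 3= s*(t - 8) - t^2 + 10*t - 16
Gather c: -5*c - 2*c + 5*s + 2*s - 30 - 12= -7*c + 7*s - 42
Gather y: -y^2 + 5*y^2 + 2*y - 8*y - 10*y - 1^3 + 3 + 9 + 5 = 4*y^2 - 16*y + 16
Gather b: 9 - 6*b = 9 - 6*b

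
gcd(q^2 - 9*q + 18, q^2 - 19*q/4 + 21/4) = q - 3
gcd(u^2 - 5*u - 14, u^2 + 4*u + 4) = u + 2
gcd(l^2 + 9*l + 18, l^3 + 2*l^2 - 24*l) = l + 6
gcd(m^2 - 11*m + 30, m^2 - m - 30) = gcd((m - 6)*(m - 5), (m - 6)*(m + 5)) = m - 6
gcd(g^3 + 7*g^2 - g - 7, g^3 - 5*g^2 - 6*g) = g + 1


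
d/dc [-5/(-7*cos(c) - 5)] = 35*sin(c)/(7*cos(c) + 5)^2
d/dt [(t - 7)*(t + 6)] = 2*t - 1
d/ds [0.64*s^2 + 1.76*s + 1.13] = 1.28*s + 1.76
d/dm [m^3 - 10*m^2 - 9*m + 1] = 3*m^2 - 20*m - 9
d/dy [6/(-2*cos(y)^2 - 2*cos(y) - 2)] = -3*(2*cos(y) + 1)*sin(y)/(cos(y)^2 + cos(y) + 1)^2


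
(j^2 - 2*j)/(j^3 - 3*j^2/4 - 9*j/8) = 8*(2 - j)/(-8*j^2 + 6*j + 9)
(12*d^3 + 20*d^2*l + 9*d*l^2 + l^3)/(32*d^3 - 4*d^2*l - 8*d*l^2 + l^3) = (6*d^2 + 7*d*l + l^2)/(16*d^2 - 10*d*l + l^2)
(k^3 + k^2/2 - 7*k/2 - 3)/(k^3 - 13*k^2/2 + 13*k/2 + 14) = (2*k^2 - k - 6)/(2*k^2 - 15*k + 28)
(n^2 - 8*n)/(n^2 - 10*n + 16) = n/(n - 2)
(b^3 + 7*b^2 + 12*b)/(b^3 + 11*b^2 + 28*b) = (b + 3)/(b + 7)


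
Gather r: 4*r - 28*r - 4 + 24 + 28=48 - 24*r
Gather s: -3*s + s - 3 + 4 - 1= -2*s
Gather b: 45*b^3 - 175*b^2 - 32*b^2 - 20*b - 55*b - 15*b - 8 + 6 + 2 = 45*b^3 - 207*b^2 - 90*b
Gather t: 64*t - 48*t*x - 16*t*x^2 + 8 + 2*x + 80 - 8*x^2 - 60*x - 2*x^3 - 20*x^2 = t*(-16*x^2 - 48*x + 64) - 2*x^3 - 28*x^2 - 58*x + 88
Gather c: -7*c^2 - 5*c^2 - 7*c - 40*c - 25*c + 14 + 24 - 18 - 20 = -12*c^2 - 72*c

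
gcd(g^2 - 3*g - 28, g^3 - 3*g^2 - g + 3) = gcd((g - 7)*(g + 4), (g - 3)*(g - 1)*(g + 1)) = 1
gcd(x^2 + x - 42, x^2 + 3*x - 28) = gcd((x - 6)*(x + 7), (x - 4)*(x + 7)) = x + 7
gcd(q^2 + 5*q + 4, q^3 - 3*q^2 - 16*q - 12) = q + 1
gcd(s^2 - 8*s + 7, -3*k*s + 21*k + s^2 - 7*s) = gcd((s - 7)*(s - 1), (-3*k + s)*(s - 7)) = s - 7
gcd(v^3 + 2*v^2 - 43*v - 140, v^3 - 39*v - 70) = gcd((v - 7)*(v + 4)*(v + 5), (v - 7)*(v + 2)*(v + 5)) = v^2 - 2*v - 35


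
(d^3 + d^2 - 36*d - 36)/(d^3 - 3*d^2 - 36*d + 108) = (d + 1)/(d - 3)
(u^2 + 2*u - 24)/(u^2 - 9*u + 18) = (u^2 + 2*u - 24)/(u^2 - 9*u + 18)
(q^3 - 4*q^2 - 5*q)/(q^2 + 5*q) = (q^2 - 4*q - 5)/(q + 5)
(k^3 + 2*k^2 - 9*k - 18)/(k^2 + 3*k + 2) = (k^2 - 9)/(k + 1)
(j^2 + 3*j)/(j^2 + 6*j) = (j + 3)/(j + 6)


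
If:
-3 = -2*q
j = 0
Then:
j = 0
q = 3/2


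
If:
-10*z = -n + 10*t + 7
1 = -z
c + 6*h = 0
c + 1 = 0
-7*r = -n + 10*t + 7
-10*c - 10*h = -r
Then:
No Solution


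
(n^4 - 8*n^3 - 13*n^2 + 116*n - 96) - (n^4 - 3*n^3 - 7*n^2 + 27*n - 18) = -5*n^3 - 6*n^2 + 89*n - 78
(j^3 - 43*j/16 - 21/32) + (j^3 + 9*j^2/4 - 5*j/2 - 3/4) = 2*j^3 + 9*j^2/4 - 83*j/16 - 45/32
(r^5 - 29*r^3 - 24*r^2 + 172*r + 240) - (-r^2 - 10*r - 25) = r^5 - 29*r^3 - 23*r^2 + 182*r + 265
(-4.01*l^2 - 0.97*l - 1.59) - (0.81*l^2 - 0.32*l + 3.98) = -4.82*l^2 - 0.65*l - 5.57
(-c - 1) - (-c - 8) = 7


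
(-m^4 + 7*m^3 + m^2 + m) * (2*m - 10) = -2*m^5 + 24*m^4 - 68*m^3 - 8*m^2 - 10*m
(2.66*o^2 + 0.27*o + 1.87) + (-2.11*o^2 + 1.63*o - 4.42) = 0.55*o^2 + 1.9*o - 2.55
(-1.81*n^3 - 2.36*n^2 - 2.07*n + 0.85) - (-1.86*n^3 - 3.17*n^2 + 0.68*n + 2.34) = 0.05*n^3 + 0.81*n^2 - 2.75*n - 1.49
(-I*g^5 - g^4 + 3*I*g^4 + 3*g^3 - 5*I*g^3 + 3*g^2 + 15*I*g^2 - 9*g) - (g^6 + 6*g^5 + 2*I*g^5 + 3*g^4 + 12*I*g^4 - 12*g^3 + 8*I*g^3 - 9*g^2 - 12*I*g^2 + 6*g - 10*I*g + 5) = -g^6 - 6*g^5 - 3*I*g^5 - 4*g^4 - 9*I*g^4 + 15*g^3 - 13*I*g^3 + 12*g^2 + 27*I*g^2 - 15*g + 10*I*g - 5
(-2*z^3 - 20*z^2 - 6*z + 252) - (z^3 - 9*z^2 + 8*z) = -3*z^3 - 11*z^2 - 14*z + 252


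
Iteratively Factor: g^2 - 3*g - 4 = (g - 4)*(g + 1)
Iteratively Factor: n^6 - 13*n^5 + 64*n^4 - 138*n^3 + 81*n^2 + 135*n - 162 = (n - 3)*(n^5 - 10*n^4 + 34*n^3 - 36*n^2 - 27*n + 54) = (n - 3)^2*(n^4 - 7*n^3 + 13*n^2 + 3*n - 18) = (n - 3)^3*(n^3 - 4*n^2 + n + 6) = (n - 3)^3*(n + 1)*(n^2 - 5*n + 6) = (n - 3)^4*(n + 1)*(n - 2)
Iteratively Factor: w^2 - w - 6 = (w - 3)*(w + 2)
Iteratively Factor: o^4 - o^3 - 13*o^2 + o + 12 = (o + 1)*(o^3 - 2*o^2 - 11*o + 12) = (o + 1)*(o + 3)*(o^2 - 5*o + 4) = (o - 4)*(o + 1)*(o + 3)*(o - 1)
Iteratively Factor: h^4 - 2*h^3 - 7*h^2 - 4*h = (h + 1)*(h^3 - 3*h^2 - 4*h) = (h - 4)*(h + 1)*(h^2 + h) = (h - 4)*(h + 1)^2*(h)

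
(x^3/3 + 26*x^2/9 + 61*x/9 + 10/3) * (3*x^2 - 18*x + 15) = x^5 + 8*x^4/3 - 80*x^3/3 - 206*x^2/3 + 125*x/3 + 50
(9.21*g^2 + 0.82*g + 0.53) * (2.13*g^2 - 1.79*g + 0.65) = 19.6173*g^4 - 14.7393*g^3 + 5.6476*g^2 - 0.4157*g + 0.3445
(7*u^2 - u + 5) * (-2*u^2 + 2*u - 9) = -14*u^4 + 16*u^3 - 75*u^2 + 19*u - 45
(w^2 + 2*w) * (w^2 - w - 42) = w^4 + w^3 - 44*w^2 - 84*w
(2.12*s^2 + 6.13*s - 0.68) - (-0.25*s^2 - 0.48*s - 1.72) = 2.37*s^2 + 6.61*s + 1.04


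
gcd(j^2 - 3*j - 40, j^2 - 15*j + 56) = j - 8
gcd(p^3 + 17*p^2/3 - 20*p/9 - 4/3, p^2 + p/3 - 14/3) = 1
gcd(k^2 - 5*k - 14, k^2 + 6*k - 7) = 1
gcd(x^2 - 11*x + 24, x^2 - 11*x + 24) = x^2 - 11*x + 24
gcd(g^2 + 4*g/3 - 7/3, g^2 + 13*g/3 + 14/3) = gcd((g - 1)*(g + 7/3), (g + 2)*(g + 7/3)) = g + 7/3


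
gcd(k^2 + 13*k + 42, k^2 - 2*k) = 1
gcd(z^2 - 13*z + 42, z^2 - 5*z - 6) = z - 6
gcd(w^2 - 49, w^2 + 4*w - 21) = w + 7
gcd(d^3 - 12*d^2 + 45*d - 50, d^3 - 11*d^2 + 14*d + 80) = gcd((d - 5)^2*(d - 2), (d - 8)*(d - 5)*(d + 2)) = d - 5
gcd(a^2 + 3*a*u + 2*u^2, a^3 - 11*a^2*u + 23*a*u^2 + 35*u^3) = a + u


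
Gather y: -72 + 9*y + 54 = 9*y - 18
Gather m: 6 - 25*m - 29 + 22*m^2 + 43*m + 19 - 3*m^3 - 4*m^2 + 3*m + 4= -3*m^3 + 18*m^2 + 21*m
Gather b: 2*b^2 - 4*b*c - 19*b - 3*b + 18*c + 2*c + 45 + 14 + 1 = 2*b^2 + b*(-4*c - 22) + 20*c + 60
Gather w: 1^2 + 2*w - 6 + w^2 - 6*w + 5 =w^2 - 4*w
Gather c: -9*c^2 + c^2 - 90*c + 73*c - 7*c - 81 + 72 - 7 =-8*c^2 - 24*c - 16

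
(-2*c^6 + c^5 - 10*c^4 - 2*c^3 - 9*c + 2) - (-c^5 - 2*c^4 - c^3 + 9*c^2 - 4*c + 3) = -2*c^6 + 2*c^5 - 8*c^4 - c^3 - 9*c^2 - 5*c - 1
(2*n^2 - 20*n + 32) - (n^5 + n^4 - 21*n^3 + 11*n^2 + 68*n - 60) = -n^5 - n^4 + 21*n^3 - 9*n^2 - 88*n + 92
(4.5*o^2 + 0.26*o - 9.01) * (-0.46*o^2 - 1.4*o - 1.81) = -2.07*o^4 - 6.4196*o^3 - 4.3644*o^2 + 12.1434*o + 16.3081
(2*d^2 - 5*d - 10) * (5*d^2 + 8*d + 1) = 10*d^4 - 9*d^3 - 88*d^2 - 85*d - 10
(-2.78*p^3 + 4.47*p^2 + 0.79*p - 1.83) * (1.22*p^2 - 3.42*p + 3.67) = -3.3916*p^5 + 14.961*p^4 - 24.5262*p^3 + 11.4705*p^2 + 9.1579*p - 6.7161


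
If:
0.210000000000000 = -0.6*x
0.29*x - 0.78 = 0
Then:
No Solution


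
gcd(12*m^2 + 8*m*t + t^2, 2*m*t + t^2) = 2*m + t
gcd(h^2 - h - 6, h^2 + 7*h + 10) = h + 2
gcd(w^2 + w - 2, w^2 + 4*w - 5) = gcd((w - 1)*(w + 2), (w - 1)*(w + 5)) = w - 1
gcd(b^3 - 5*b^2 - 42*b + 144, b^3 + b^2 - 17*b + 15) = b - 3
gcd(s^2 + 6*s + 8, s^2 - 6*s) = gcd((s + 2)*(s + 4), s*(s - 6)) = 1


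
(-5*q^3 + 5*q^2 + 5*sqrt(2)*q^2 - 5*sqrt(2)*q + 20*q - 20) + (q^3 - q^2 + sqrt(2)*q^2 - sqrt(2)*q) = -4*q^3 + 4*q^2 + 6*sqrt(2)*q^2 - 6*sqrt(2)*q + 20*q - 20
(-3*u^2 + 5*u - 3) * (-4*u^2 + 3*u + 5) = 12*u^4 - 29*u^3 + 12*u^2 + 16*u - 15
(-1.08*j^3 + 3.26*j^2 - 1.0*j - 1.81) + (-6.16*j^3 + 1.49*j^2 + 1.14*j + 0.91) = -7.24*j^3 + 4.75*j^2 + 0.14*j - 0.9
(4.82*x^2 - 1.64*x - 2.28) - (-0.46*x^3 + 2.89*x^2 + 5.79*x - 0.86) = 0.46*x^3 + 1.93*x^2 - 7.43*x - 1.42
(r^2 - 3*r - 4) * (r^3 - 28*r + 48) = r^5 - 3*r^4 - 32*r^3 + 132*r^2 - 32*r - 192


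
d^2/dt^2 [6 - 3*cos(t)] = 3*cos(t)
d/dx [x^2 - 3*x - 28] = 2*x - 3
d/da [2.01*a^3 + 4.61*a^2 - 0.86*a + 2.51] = 6.03*a^2 + 9.22*a - 0.86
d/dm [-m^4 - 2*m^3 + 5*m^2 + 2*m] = -4*m^3 - 6*m^2 + 10*m + 2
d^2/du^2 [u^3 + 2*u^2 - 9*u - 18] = 6*u + 4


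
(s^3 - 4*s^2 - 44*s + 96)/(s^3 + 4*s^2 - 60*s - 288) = (s - 2)/(s + 6)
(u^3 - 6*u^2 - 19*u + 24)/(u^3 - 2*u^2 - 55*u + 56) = (u + 3)/(u + 7)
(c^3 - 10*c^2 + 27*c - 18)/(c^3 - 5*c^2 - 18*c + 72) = (c - 1)/(c + 4)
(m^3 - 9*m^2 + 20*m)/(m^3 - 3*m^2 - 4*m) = (m - 5)/(m + 1)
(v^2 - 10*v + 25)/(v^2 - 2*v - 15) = (v - 5)/(v + 3)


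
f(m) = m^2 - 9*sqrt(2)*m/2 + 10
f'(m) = 2*m - 9*sqrt(2)/2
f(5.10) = 3.55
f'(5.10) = 3.84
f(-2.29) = 29.82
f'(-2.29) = -10.94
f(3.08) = -0.11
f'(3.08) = -0.20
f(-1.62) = 22.93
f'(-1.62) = -9.60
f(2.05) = 1.16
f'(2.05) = -2.26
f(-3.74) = 47.79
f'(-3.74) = -13.84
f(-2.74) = 34.94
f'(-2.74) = -11.84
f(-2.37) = 30.70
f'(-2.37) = -11.10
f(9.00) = 33.72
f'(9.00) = 11.64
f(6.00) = 7.82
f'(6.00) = 5.64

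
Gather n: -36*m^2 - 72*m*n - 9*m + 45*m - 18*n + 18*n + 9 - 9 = -36*m^2 - 72*m*n + 36*m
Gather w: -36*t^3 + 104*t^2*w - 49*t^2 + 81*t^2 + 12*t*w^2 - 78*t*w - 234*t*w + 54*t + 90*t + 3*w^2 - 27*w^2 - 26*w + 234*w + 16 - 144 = -36*t^3 + 32*t^2 + 144*t + w^2*(12*t - 24) + w*(104*t^2 - 312*t + 208) - 128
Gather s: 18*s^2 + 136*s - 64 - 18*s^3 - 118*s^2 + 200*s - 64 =-18*s^3 - 100*s^2 + 336*s - 128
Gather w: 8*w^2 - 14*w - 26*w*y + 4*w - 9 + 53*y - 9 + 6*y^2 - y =8*w^2 + w*(-26*y - 10) + 6*y^2 + 52*y - 18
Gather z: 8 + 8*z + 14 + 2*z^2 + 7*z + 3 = 2*z^2 + 15*z + 25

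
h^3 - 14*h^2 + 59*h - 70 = (h - 7)*(h - 5)*(h - 2)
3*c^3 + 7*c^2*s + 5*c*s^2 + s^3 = (c + s)^2*(3*c + s)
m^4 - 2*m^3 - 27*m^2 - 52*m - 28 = (m - 7)*(m + 1)*(m + 2)^2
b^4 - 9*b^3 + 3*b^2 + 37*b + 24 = (b - 8)*(b - 3)*(b + 1)^2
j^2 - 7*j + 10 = (j - 5)*(j - 2)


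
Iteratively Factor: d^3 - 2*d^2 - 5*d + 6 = (d + 2)*(d^2 - 4*d + 3) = (d - 1)*(d + 2)*(d - 3)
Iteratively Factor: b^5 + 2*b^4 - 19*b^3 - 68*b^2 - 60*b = (b - 5)*(b^4 + 7*b^3 + 16*b^2 + 12*b) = (b - 5)*(b + 2)*(b^3 + 5*b^2 + 6*b) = b*(b - 5)*(b + 2)*(b^2 + 5*b + 6) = b*(b - 5)*(b + 2)*(b + 3)*(b + 2)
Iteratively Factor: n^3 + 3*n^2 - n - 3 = (n - 1)*(n^2 + 4*n + 3) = (n - 1)*(n + 3)*(n + 1)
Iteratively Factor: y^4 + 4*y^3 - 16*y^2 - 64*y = (y + 4)*(y^3 - 16*y) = (y + 4)^2*(y^2 - 4*y) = y*(y + 4)^2*(y - 4)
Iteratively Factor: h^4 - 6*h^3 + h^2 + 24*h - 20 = (h + 2)*(h^3 - 8*h^2 + 17*h - 10) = (h - 2)*(h + 2)*(h^2 - 6*h + 5) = (h - 5)*(h - 2)*(h + 2)*(h - 1)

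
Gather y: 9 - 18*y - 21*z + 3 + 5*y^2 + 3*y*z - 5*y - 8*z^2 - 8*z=5*y^2 + y*(3*z - 23) - 8*z^2 - 29*z + 12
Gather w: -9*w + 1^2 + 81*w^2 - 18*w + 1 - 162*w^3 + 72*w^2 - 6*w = -162*w^3 + 153*w^2 - 33*w + 2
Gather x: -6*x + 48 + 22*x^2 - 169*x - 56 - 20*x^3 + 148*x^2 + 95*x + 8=-20*x^3 + 170*x^2 - 80*x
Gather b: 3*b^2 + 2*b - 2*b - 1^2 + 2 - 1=3*b^2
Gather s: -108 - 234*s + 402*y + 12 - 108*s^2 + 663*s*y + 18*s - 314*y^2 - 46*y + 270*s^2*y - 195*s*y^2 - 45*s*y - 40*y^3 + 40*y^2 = s^2*(270*y - 108) + s*(-195*y^2 + 618*y - 216) - 40*y^3 - 274*y^2 + 356*y - 96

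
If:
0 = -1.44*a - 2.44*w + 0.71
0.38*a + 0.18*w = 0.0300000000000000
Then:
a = -0.08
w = 0.34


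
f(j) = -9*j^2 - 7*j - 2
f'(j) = -18*j - 7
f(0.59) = -9.26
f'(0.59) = -17.62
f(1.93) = -49.03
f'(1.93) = -41.74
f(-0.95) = -3.47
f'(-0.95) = 10.10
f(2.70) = -86.51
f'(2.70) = -55.60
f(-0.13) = -1.24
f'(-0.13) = -4.66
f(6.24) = -396.12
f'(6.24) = -119.32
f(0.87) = -14.90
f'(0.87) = -22.66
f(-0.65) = -1.25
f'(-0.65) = 4.70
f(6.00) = -368.00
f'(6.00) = -115.00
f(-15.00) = -1922.00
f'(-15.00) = 263.00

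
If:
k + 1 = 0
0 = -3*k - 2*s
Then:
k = -1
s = 3/2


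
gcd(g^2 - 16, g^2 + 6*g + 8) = g + 4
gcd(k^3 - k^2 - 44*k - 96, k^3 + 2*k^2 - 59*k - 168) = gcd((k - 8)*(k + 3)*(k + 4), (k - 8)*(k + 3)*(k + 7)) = k^2 - 5*k - 24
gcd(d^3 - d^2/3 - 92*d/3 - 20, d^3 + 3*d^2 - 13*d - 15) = d + 5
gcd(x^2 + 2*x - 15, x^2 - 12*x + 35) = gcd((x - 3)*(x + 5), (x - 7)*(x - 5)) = 1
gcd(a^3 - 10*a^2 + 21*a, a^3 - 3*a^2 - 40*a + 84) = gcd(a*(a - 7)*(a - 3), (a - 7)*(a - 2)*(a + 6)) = a - 7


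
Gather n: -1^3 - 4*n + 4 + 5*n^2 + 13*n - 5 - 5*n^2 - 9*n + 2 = 0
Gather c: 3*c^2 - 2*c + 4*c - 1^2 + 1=3*c^2 + 2*c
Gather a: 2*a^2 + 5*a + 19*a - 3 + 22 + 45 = 2*a^2 + 24*a + 64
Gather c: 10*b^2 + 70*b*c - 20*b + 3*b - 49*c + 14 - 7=10*b^2 - 17*b + c*(70*b - 49) + 7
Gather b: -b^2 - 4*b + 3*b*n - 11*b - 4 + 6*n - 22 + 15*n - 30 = -b^2 + b*(3*n - 15) + 21*n - 56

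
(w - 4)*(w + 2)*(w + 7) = w^3 + 5*w^2 - 22*w - 56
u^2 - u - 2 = (u - 2)*(u + 1)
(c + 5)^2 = c^2 + 10*c + 25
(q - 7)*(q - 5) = q^2 - 12*q + 35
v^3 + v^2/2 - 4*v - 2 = (v - 2)*(v + 1/2)*(v + 2)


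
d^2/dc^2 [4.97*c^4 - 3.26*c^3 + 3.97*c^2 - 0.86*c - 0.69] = 59.64*c^2 - 19.56*c + 7.94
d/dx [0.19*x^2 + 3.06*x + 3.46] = 0.38*x + 3.06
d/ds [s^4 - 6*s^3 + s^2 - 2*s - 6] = 4*s^3 - 18*s^2 + 2*s - 2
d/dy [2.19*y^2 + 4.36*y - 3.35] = 4.38*y + 4.36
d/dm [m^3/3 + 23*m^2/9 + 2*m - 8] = m^2 + 46*m/9 + 2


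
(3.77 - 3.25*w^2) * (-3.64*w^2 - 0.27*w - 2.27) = 11.83*w^4 + 0.8775*w^3 - 6.3453*w^2 - 1.0179*w - 8.5579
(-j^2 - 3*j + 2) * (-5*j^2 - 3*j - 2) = 5*j^4 + 18*j^3 + j^2 - 4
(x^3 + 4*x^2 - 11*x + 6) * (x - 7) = x^4 - 3*x^3 - 39*x^2 + 83*x - 42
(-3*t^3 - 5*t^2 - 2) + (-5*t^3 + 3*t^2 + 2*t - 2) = -8*t^3 - 2*t^2 + 2*t - 4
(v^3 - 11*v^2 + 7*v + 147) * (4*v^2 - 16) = 4*v^5 - 44*v^4 + 12*v^3 + 764*v^2 - 112*v - 2352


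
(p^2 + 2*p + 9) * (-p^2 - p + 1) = -p^4 - 3*p^3 - 10*p^2 - 7*p + 9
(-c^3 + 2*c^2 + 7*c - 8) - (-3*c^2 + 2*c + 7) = -c^3 + 5*c^2 + 5*c - 15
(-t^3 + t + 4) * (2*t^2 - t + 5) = -2*t^5 + t^4 - 3*t^3 + 7*t^2 + t + 20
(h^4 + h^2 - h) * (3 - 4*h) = -4*h^5 + 3*h^4 - 4*h^3 + 7*h^2 - 3*h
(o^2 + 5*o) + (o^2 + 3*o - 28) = 2*o^2 + 8*o - 28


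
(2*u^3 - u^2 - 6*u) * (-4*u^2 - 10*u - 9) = -8*u^5 - 16*u^4 + 16*u^3 + 69*u^2 + 54*u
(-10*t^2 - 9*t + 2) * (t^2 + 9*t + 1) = -10*t^4 - 99*t^3 - 89*t^2 + 9*t + 2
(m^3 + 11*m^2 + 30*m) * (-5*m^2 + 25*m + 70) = -5*m^5 - 30*m^4 + 195*m^3 + 1520*m^2 + 2100*m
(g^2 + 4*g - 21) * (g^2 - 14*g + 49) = g^4 - 10*g^3 - 28*g^2 + 490*g - 1029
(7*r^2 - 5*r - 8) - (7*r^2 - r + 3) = -4*r - 11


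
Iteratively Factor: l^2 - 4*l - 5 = (l - 5)*(l + 1)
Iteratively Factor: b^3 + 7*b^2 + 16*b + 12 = (b + 2)*(b^2 + 5*b + 6) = (b + 2)^2*(b + 3)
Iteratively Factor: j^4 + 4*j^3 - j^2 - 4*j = (j + 1)*(j^3 + 3*j^2 - 4*j) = (j - 1)*(j + 1)*(j^2 + 4*j) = (j - 1)*(j + 1)*(j + 4)*(j)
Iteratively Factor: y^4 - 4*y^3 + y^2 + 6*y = (y)*(y^3 - 4*y^2 + y + 6) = y*(y - 3)*(y^2 - y - 2) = y*(y - 3)*(y - 2)*(y + 1)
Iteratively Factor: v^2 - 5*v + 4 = (v - 4)*(v - 1)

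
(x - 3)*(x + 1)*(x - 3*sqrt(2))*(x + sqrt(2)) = x^4 - 2*sqrt(2)*x^3 - 2*x^3 - 9*x^2 + 4*sqrt(2)*x^2 + 6*sqrt(2)*x + 12*x + 18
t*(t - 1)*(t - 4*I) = t^3 - t^2 - 4*I*t^2 + 4*I*t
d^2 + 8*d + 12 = (d + 2)*(d + 6)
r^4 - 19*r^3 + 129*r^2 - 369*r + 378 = (r - 7)*(r - 6)*(r - 3)^2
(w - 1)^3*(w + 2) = w^4 - w^3 - 3*w^2 + 5*w - 2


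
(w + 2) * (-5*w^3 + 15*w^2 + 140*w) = -5*w^4 + 5*w^3 + 170*w^2 + 280*w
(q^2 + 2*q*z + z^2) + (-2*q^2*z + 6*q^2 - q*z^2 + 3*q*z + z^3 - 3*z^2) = -2*q^2*z + 7*q^2 - q*z^2 + 5*q*z + z^3 - 2*z^2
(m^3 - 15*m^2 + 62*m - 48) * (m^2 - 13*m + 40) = m^5 - 28*m^4 + 297*m^3 - 1454*m^2 + 3104*m - 1920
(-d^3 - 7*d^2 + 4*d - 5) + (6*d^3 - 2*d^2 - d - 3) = 5*d^3 - 9*d^2 + 3*d - 8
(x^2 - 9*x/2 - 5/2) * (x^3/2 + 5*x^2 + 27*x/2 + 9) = x^5/2 + 11*x^4/4 - 41*x^3/4 - 257*x^2/4 - 297*x/4 - 45/2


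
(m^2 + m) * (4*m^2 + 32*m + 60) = 4*m^4 + 36*m^3 + 92*m^2 + 60*m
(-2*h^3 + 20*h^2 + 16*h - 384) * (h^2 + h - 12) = -2*h^5 + 18*h^4 + 60*h^3 - 608*h^2 - 576*h + 4608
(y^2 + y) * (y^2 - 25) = y^4 + y^3 - 25*y^2 - 25*y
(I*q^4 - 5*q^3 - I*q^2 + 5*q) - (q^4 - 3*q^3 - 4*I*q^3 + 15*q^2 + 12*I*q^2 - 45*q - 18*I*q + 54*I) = -q^4 + I*q^4 - 2*q^3 + 4*I*q^3 - 15*q^2 - 13*I*q^2 + 50*q + 18*I*q - 54*I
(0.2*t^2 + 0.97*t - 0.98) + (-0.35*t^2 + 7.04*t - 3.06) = -0.15*t^2 + 8.01*t - 4.04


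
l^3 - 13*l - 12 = (l - 4)*(l + 1)*(l + 3)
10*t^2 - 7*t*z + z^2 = (-5*t + z)*(-2*t + z)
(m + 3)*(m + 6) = m^2 + 9*m + 18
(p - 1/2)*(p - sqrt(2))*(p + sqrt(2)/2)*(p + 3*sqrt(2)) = p^4 - p^3/2 + 5*sqrt(2)*p^3/2 - 4*p^2 - 5*sqrt(2)*p^2/4 - 3*sqrt(2)*p + 2*p + 3*sqrt(2)/2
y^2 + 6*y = y*(y + 6)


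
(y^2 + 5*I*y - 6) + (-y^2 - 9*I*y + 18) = -4*I*y + 12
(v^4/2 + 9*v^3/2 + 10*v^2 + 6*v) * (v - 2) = v^5/2 + 7*v^4/2 + v^3 - 14*v^2 - 12*v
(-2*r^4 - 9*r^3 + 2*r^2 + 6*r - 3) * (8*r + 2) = -16*r^5 - 76*r^4 - 2*r^3 + 52*r^2 - 12*r - 6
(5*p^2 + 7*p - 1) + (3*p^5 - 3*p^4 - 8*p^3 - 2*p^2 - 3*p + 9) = 3*p^5 - 3*p^4 - 8*p^3 + 3*p^2 + 4*p + 8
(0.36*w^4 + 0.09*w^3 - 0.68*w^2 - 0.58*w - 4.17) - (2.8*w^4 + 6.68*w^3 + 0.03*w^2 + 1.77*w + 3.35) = -2.44*w^4 - 6.59*w^3 - 0.71*w^2 - 2.35*w - 7.52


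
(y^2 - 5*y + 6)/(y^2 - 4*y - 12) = (-y^2 + 5*y - 6)/(-y^2 + 4*y + 12)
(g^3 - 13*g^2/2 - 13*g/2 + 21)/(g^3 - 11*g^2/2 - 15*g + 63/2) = (g + 2)/(g + 3)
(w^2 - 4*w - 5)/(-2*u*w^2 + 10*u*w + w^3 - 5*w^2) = (-w - 1)/(w*(2*u - w))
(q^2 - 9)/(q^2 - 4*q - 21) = (q - 3)/(q - 7)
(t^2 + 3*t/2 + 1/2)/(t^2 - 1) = (t + 1/2)/(t - 1)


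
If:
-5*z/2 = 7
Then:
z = -14/5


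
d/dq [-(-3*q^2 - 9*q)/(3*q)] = 1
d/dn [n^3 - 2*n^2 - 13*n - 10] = 3*n^2 - 4*n - 13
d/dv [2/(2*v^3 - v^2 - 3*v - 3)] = 2*(-6*v^2 + 2*v + 3)/(-2*v^3 + v^2 + 3*v + 3)^2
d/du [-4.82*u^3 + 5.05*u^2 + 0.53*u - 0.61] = -14.46*u^2 + 10.1*u + 0.53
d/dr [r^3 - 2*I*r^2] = r*(3*r - 4*I)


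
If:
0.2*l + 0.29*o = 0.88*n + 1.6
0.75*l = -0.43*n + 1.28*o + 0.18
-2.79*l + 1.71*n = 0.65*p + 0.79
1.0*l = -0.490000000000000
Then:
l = -0.49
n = -2.33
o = -1.21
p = -5.24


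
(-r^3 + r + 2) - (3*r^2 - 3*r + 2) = -r^3 - 3*r^2 + 4*r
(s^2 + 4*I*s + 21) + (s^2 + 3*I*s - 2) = 2*s^2 + 7*I*s + 19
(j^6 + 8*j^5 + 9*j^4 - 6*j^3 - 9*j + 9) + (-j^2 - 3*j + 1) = j^6 + 8*j^5 + 9*j^4 - 6*j^3 - j^2 - 12*j + 10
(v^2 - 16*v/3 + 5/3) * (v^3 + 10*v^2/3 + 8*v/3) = v^5 - 2*v^4 - 121*v^3/9 - 26*v^2/3 + 40*v/9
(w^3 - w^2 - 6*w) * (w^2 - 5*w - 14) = w^5 - 6*w^4 - 15*w^3 + 44*w^2 + 84*w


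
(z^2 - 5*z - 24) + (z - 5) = z^2 - 4*z - 29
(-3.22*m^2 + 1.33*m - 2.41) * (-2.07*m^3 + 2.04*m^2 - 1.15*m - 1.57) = 6.6654*m^5 - 9.3219*m^4 + 11.4049*m^3 - 1.3905*m^2 + 0.6834*m + 3.7837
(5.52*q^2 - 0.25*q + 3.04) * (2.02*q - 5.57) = 11.1504*q^3 - 31.2514*q^2 + 7.5333*q - 16.9328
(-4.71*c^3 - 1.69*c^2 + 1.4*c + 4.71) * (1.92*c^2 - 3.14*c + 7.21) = -9.0432*c^5 + 11.5446*c^4 - 25.9645*c^3 - 7.5377*c^2 - 4.6954*c + 33.9591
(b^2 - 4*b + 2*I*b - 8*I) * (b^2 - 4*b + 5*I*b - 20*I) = b^4 - 8*b^3 + 7*I*b^3 + 6*b^2 - 56*I*b^2 + 80*b + 112*I*b - 160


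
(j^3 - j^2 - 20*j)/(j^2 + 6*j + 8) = j*(j - 5)/(j + 2)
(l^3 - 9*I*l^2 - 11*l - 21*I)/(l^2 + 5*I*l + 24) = (l^2 - 6*I*l + 7)/(l + 8*I)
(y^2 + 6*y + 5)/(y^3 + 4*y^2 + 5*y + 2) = (y + 5)/(y^2 + 3*y + 2)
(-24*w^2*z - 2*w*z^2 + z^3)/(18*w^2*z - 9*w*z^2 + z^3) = (4*w + z)/(-3*w + z)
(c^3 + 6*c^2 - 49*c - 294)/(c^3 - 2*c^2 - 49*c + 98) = (c + 6)/(c - 2)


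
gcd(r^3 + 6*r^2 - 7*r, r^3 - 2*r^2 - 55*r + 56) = r^2 + 6*r - 7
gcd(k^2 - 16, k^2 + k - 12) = k + 4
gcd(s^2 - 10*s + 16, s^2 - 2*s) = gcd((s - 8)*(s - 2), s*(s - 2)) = s - 2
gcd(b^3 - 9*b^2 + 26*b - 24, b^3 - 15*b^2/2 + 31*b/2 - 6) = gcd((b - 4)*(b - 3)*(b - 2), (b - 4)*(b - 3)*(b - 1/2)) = b^2 - 7*b + 12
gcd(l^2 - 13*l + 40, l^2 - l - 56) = l - 8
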